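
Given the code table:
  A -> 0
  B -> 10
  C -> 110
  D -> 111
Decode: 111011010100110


Decoding:
111 -> D
0 -> A
110 -> C
10 -> B
10 -> B
0 -> A
110 -> C


Result: DACBBAC


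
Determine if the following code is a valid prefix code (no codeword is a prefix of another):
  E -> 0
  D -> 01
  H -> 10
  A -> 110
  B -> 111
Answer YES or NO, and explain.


Checking each pair (does one codeword prefix another?):
  E='0' vs D='01': prefix -- VIOLATION

NO -- this is NOT a valid prefix code. E (0) is a prefix of D (01).


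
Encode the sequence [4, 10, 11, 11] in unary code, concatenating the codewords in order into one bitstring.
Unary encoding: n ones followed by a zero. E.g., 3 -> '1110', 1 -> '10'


Encode each number as n ones followed by a terminating 0:
  4 -> 11110 (5 bits)
  10 -> 11111111110 (11 bits)
  11 -> 111111111110 (12 bits)
  11 -> 111111111110 (12 bits)
Total length = 5 + 11 + 12 + 12 = 40 bits.

Unary([4, 10, 11, 11]) = 1111011111111110111111111110111111111110 (40 bits)


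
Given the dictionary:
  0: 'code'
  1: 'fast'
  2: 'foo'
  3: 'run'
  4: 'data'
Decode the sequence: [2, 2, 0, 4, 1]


Look up each index in the dictionary:
  2 -> 'foo'
  2 -> 'foo'
  0 -> 'code'
  4 -> 'data'
  1 -> 'fast'

Decoded: "foo foo code data fast"


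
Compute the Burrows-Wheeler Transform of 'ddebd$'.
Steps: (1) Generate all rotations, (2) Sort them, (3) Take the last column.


Rotations (sorted):
  0: $ddebd -> last char: d
  1: bd$dde -> last char: e
  2: d$ddeb -> last char: b
  3: ddebd$ -> last char: $
  4: debd$d -> last char: d
  5: ebd$dd -> last char: d


BWT = deb$dd


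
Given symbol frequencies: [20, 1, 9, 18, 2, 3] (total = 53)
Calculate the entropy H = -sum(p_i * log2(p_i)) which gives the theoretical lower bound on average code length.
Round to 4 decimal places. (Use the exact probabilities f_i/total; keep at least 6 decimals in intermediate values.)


Per-symbol terms -p_i * log2(p_i) with p_i = f_i/53:
  p = 20/53 = 0.377358: log2(p) = -1.405992, -p*log2(p) = 0.530563
  p = 1/53 = 0.018868: log2(p) = -5.727920, -p*log2(p) = 0.108074
  p = 9/53 = 0.169811: log2(p) = -2.557995, -p*log2(p) = 0.434377
  p = 18/53 = 0.339623: log2(p) = -1.557995, -p*log2(p) = 0.529131
  p = 2/53 = 0.037736: log2(p) = -4.727920, -p*log2(p) = 0.178412
  p = 3/53 = 0.056604: log2(p) = -4.142958, -p*log2(p) = 0.234507
H = 0.530563 + 0.108074 + 0.434377 + 0.529131 + 0.178412 + 0.234507 = 2.015064

H = 2.0151 bits/symbol


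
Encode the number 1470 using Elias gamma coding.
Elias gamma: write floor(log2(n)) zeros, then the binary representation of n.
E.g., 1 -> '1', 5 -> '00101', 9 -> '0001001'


num_bits = floor(log2(1470)) + 1 = 11
leading_zeros = num_bits - 1 = 10
binary(1470) = 10110111110

Elias gamma(1470) = '0000000000' + '10110111110' = 000000000010110111110 (21 bits)


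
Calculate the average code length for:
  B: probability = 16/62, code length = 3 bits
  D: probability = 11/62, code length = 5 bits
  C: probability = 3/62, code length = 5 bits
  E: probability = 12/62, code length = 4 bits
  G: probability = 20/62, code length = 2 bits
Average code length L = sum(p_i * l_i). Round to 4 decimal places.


Weighted contributions p_i * l_i:
  B: (16/62) * 3 = 48/62
  D: (11/62) * 5 = 55/62
  C: (3/62) * 5 = 15/62
  E: (12/62) * 4 = 48/62
  G: (20/62) * 2 = 40/62
Sum = (48 + 55 + 15 + 48 + 40)/62 = 206/62

L = 206/62 = 3.3226 bits/symbol


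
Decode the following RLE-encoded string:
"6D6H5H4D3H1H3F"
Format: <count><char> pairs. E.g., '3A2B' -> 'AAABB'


Expanding each <count><char> pair:
  6D -> 'DDDDDD'
  6H -> 'HHHHHH'
  5H -> 'HHHHH'
  4D -> 'DDDD'
  3H -> 'HHH'
  1H -> 'H'
  3F -> 'FFF'

Decoded = DDDDDDHHHHHHHHHHHDDDDHHHHFFF


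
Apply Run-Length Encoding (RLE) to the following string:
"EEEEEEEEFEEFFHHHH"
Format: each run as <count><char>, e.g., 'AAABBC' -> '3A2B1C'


Scanning runs left to right:
  i=0: run of 'E' x 8 -> '8E'
  i=8: run of 'F' x 1 -> '1F'
  i=9: run of 'E' x 2 -> '2E'
  i=11: run of 'F' x 2 -> '2F'
  i=13: run of 'H' x 4 -> '4H'

RLE = 8E1F2E2F4H


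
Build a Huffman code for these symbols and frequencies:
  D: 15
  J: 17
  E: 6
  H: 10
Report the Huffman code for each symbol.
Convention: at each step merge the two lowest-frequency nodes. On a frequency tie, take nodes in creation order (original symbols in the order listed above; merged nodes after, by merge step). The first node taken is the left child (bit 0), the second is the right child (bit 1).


Huffman tree construction:
Step 1: Merge E(6) + H(10) = 16
Step 2: Merge D(15) + (E+H)(16) = 31
Step 3: Merge J(17) + (D+(E+H))(31) = 48
Read each symbol's code off the tree from the root (left child = 0, right child = 1).

Codes:
  D: 10 (length 2)
  J: 0 (length 1)
  E: 110 (length 3)
  H: 111 (length 3)
Average code length: 95/48 = 1.9792 bits/symbol


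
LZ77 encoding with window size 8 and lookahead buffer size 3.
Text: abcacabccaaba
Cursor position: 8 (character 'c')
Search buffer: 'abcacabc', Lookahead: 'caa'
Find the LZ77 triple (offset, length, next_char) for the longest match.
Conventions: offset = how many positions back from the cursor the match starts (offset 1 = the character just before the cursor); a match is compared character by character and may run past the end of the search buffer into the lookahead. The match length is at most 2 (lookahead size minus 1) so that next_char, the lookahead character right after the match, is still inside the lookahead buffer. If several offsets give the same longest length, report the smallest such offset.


Try each offset into the search buffer:
  offset=1 (pos 7, char 'c'): match length 1
  offset=2 (pos 6, char 'b'): match length 0
  offset=3 (pos 5, char 'a'): match length 0
  offset=4 (pos 4, char 'c'): match length 2
  offset=5 (pos 3, char 'a'): match length 0
  offset=6 (pos 2, char 'c'): match length 2
  offset=7 (pos 1, char 'b'): match length 0
  offset=8 (pos 0, char 'a'): match length 0
Longest match has length 2, found at offsets 4, 6; take the smallest, offset 4.
next_char = character at position 8 + 2 = 10 -> 'a'

Best match: offset=4, length=2 (matching 'ca' starting at position 4)
LZ77 triple: (4, 2, 'a')


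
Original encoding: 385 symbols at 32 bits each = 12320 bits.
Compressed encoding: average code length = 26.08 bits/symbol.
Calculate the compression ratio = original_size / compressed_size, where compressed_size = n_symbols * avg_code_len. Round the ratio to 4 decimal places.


original_size = n_symbols * orig_bits = 385 * 32 = 12320 bits
compressed_size = n_symbols * avg_code_len = 385 * 26.08 = 10040.8 bits
ratio = original_size / compressed_size = 12320 / 10040.8 = 1.227

Compression ratio = 1.227


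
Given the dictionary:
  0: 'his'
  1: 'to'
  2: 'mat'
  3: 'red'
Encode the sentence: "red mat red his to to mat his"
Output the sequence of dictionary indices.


Look up each word in the dictionary:
  'red' -> 3
  'mat' -> 2
  'red' -> 3
  'his' -> 0
  'to' -> 1
  'to' -> 1
  'mat' -> 2
  'his' -> 0

Encoded: [3, 2, 3, 0, 1, 1, 2, 0]


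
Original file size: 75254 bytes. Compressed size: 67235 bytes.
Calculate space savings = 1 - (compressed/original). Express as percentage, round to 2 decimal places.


ratio = compressed/original = 67235/75254 = 0.893441
savings = 1 - ratio = 1 - 0.893441 = 0.106559
as a percentage: 0.106559 * 100 = 10.66%

Space savings = 1 - 67235/75254 = 10.66%


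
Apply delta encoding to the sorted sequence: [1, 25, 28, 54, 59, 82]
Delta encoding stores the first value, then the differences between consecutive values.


First value: 1
Deltas:
  25 - 1 = 24
  28 - 25 = 3
  54 - 28 = 26
  59 - 54 = 5
  82 - 59 = 23


Delta encoded: [1, 24, 3, 26, 5, 23]


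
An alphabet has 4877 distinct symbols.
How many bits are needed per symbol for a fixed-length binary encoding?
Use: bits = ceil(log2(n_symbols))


log2(4877) = 12.2518
Bracket: 2^12 = 4096 < 4877 <= 2^13 = 8192
So ceil(log2(4877)) = 13

bits = ceil(log2(4877)) = ceil(12.2518) = 13 bits


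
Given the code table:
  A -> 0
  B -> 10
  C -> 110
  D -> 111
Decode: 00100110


Decoding:
0 -> A
0 -> A
10 -> B
0 -> A
110 -> C


Result: AABAC


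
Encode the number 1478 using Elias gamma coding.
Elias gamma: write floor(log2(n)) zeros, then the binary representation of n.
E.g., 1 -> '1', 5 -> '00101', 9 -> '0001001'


num_bits = floor(log2(1478)) + 1 = 11
leading_zeros = num_bits - 1 = 10
binary(1478) = 10111000110

Elias gamma(1478) = '0000000000' + '10111000110' = 000000000010111000110 (21 bits)


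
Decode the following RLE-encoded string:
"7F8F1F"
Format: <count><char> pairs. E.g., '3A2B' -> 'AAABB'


Expanding each <count><char> pair:
  7F -> 'FFFFFFF'
  8F -> 'FFFFFFFF'
  1F -> 'F'

Decoded = FFFFFFFFFFFFFFFF


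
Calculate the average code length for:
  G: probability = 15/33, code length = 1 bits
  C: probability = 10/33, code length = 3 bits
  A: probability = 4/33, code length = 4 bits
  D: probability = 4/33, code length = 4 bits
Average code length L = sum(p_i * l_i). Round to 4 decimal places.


Weighted contributions p_i * l_i:
  G: (15/33) * 1 = 15/33
  C: (10/33) * 3 = 30/33
  A: (4/33) * 4 = 16/33
  D: (4/33) * 4 = 16/33
Sum = (15 + 30 + 16 + 16)/33 = 77/33

L = 77/33 = 2.3333 bits/symbol


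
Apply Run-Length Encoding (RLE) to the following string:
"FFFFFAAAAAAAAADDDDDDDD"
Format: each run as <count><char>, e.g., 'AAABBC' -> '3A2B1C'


Scanning runs left to right:
  i=0: run of 'F' x 5 -> '5F'
  i=5: run of 'A' x 9 -> '9A'
  i=14: run of 'D' x 8 -> '8D'

RLE = 5F9A8D


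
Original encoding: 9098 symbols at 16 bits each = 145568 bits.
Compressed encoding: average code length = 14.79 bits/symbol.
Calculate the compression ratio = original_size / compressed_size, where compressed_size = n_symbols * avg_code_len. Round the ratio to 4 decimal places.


original_size = n_symbols * orig_bits = 9098 * 16 = 145568 bits
compressed_size = n_symbols * avg_code_len = 9098 * 14.79 = 134559.42 bits
ratio = original_size / compressed_size = 145568 / 134559.42 = 1.0818

Compression ratio = 1.0818


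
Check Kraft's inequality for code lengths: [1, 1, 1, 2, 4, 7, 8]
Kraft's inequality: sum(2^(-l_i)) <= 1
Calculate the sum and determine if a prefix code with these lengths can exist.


Sum = 2^(-1) + 2^(-1) + 2^(-1) + 2^(-2) + 2^(-4) + 2^(-7) + 2^(-8)
    = 0.5 + 0.5 + 0.5 + 0.25 + 0.0625 + 0.0078125 + 0.00390625
    = 467/256 = 1.82421875
Since 1.82421875 > 1, Kraft's inequality is NOT satisfied.
A prefix code with these lengths CANNOT exist.

Kraft sum = 1.82421875. Not satisfied.


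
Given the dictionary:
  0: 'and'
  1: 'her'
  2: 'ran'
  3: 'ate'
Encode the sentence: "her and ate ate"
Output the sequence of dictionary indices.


Look up each word in the dictionary:
  'her' -> 1
  'and' -> 0
  'ate' -> 3
  'ate' -> 3

Encoded: [1, 0, 3, 3]


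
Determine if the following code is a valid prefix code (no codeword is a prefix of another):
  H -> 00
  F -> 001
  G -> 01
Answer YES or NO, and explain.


Checking each pair (does one codeword prefix another?):
  H='00' vs F='001': prefix -- VIOLATION

NO -- this is NOT a valid prefix code. H (00) is a prefix of F (001).


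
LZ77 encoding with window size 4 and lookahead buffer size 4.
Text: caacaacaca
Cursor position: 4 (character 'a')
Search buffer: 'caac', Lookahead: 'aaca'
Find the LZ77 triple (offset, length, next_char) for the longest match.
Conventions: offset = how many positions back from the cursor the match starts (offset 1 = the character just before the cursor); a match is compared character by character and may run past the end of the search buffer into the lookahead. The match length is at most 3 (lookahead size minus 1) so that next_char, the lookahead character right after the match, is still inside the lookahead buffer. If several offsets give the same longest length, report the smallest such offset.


Try each offset into the search buffer:
  offset=1 (pos 3, char 'c'): match length 0
  offset=2 (pos 2, char 'a'): match length 1
  offset=3 (pos 1, char 'a'): match length 3
  offset=4 (pos 0, char 'c'): match length 0
Longest match has length 3 at offset 3.
next_char = character at position 4 + 3 = 7 -> 'a'

Best match: offset=3, length=3 (matching 'aac' starting at position 1)
LZ77 triple: (3, 3, 'a')


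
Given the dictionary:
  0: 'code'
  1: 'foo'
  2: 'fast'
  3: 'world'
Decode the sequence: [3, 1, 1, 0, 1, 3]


Look up each index in the dictionary:
  3 -> 'world'
  1 -> 'foo'
  1 -> 'foo'
  0 -> 'code'
  1 -> 'foo'
  3 -> 'world'

Decoded: "world foo foo code foo world"


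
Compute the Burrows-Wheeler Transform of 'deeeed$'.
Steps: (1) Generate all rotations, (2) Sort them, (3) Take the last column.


Rotations (sorted):
  0: $deeeed -> last char: d
  1: d$deeee -> last char: e
  2: deeeed$ -> last char: $
  3: ed$deee -> last char: e
  4: eed$dee -> last char: e
  5: eeed$de -> last char: e
  6: eeeed$d -> last char: d


BWT = de$eeed


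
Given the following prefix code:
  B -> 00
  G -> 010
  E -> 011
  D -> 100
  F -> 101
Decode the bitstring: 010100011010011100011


Decoding step by step:
Bits 010 -> G
Bits 100 -> D
Bits 011 -> E
Bits 010 -> G
Bits 011 -> E
Bits 100 -> D
Bits 011 -> E


Decoded message: GDEGEDE


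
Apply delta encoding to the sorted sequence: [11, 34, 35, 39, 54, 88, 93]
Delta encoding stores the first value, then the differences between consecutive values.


First value: 11
Deltas:
  34 - 11 = 23
  35 - 34 = 1
  39 - 35 = 4
  54 - 39 = 15
  88 - 54 = 34
  93 - 88 = 5


Delta encoded: [11, 23, 1, 4, 15, 34, 5]


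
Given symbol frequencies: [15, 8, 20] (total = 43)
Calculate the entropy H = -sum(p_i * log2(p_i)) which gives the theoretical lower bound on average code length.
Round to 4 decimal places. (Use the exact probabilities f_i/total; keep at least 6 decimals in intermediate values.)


Per-symbol terms -p_i * log2(p_i) with p_i = f_i/43:
  p = 15/43 = 0.348837: log2(p) = -1.519374, -p*log2(p) = 0.530014
  p = 8/43 = 0.186047: log2(p) = -2.426265, -p*log2(p) = 0.451398
  p = 20/43 = 0.465116: log2(p) = -1.104337, -p*log2(p) = 0.513645
H = 0.530014 + 0.451398 + 0.513645 = 1.495057

H = 1.4951 bits/symbol


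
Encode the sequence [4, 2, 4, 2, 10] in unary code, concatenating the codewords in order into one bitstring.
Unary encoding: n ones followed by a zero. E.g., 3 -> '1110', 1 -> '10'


Encode each number as n ones followed by a terminating 0:
  4 -> 11110 (5 bits)
  2 -> 110 (3 bits)
  4 -> 11110 (5 bits)
  2 -> 110 (3 bits)
  10 -> 11111111110 (11 bits)
Total length = 5 + 3 + 5 + 3 + 11 = 27 bits.

Unary([4, 2, 4, 2, 10]) = 111101101111011011111111110 (27 bits)


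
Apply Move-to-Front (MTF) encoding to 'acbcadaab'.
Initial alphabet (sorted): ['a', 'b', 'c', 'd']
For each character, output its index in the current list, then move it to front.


MTF encoding:
'a': index 0 in ['a', 'b', 'c', 'd'] -> ['a', 'b', 'c', 'd']
'c': index 2 in ['a', 'b', 'c', 'd'] -> ['c', 'a', 'b', 'd']
'b': index 2 in ['c', 'a', 'b', 'd'] -> ['b', 'c', 'a', 'd']
'c': index 1 in ['b', 'c', 'a', 'd'] -> ['c', 'b', 'a', 'd']
'a': index 2 in ['c', 'b', 'a', 'd'] -> ['a', 'c', 'b', 'd']
'd': index 3 in ['a', 'c', 'b', 'd'] -> ['d', 'a', 'c', 'b']
'a': index 1 in ['d', 'a', 'c', 'b'] -> ['a', 'd', 'c', 'b']
'a': index 0 in ['a', 'd', 'c', 'b'] -> ['a', 'd', 'c', 'b']
'b': index 3 in ['a', 'd', 'c', 'b'] -> ['b', 'a', 'd', 'c']


Output: [0, 2, 2, 1, 2, 3, 1, 0, 3]


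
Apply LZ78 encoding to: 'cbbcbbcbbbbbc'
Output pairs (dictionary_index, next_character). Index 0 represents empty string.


LZ78 encoding steps:
Dictionary: {0: ''}
Step 1: w='' (idx 0), next='c' -> output (0, 'c'), add 'c' as idx 1
Step 2: w='' (idx 0), next='b' -> output (0, 'b'), add 'b' as idx 2
Step 3: w='b' (idx 2), next='c' -> output (2, 'c'), add 'bc' as idx 3
Step 4: w='b' (idx 2), next='b' -> output (2, 'b'), add 'bb' as idx 4
Step 5: w='c' (idx 1), next='b' -> output (1, 'b'), add 'cb' as idx 5
Step 6: w='bb' (idx 4), next='b' -> output (4, 'b'), add 'bbb' as idx 6
Step 7: w='bc' (idx 3), end of input -> output (3, '')


Encoded: [(0, 'c'), (0, 'b'), (2, 'c'), (2, 'b'), (1, 'b'), (4, 'b'), (3, '')]


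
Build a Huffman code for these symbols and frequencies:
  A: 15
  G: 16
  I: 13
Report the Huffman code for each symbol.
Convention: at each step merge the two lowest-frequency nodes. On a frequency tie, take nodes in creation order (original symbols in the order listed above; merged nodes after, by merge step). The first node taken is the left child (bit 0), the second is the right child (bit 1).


Huffman tree construction:
Step 1: Merge I(13) + A(15) = 28
Step 2: Merge G(16) + (I+A)(28) = 44
Read each symbol's code off the tree from the root (left child = 0, right child = 1).

Codes:
  A: 11 (length 2)
  G: 0 (length 1)
  I: 10 (length 2)
Average code length: 72/44 = 1.6364 bits/symbol


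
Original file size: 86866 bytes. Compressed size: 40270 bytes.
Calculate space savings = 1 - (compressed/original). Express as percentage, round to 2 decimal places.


ratio = compressed/original = 40270/86866 = 0.463588
savings = 1 - ratio = 1 - 0.463588 = 0.536412
as a percentage: 0.536412 * 100 = 53.64%

Space savings = 1 - 40270/86866 = 53.64%


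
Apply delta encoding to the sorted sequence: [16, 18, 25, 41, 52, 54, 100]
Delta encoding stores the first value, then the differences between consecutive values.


First value: 16
Deltas:
  18 - 16 = 2
  25 - 18 = 7
  41 - 25 = 16
  52 - 41 = 11
  54 - 52 = 2
  100 - 54 = 46


Delta encoded: [16, 2, 7, 16, 11, 2, 46]


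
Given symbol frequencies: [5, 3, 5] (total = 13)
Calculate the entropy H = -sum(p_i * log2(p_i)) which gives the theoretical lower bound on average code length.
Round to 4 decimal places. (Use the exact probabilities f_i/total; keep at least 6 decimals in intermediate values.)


Per-symbol terms -p_i * log2(p_i) with p_i = f_i/13:
  p = 5/13 = 0.384615: log2(p) = -1.378512, -p*log2(p) = 0.530197
  p = 3/13 = 0.230769: log2(p) = -2.115477, -p*log2(p) = 0.488187
  p = 5/13 = 0.384615: log2(p) = -1.378512, -p*log2(p) = 0.530197
H = 0.530197 + 0.488187 + 0.530197 = 1.548581

H = 1.5486 bits/symbol


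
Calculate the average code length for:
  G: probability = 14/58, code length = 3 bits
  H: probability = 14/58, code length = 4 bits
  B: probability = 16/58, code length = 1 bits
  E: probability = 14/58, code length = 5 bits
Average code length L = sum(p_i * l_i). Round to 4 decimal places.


Weighted contributions p_i * l_i:
  G: (14/58) * 3 = 42/58
  H: (14/58) * 4 = 56/58
  B: (16/58) * 1 = 16/58
  E: (14/58) * 5 = 70/58
Sum = (42 + 56 + 16 + 70)/58 = 184/58

L = 184/58 = 3.1724 bits/symbol


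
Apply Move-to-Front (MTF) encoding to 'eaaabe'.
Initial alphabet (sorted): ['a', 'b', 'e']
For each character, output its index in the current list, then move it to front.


MTF encoding:
'e': index 2 in ['a', 'b', 'e'] -> ['e', 'a', 'b']
'a': index 1 in ['e', 'a', 'b'] -> ['a', 'e', 'b']
'a': index 0 in ['a', 'e', 'b'] -> ['a', 'e', 'b']
'a': index 0 in ['a', 'e', 'b'] -> ['a', 'e', 'b']
'b': index 2 in ['a', 'e', 'b'] -> ['b', 'a', 'e']
'e': index 2 in ['b', 'a', 'e'] -> ['e', 'b', 'a']


Output: [2, 1, 0, 0, 2, 2]


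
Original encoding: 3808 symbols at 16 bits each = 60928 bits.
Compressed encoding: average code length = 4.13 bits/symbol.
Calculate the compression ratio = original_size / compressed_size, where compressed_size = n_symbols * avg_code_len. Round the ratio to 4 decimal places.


original_size = n_symbols * orig_bits = 3808 * 16 = 60928 bits
compressed_size = n_symbols * avg_code_len = 3808 * 4.13 = 15727.04 bits
ratio = original_size / compressed_size = 60928 / 15727.04 = 3.8741

Compression ratio = 3.8741


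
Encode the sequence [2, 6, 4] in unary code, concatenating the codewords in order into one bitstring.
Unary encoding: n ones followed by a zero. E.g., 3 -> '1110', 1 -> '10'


Encode each number as n ones followed by a terminating 0:
  2 -> 110 (3 bits)
  6 -> 1111110 (7 bits)
  4 -> 11110 (5 bits)
Total length = 3 + 7 + 5 = 15 bits.

Unary([2, 6, 4]) = 110111111011110 (15 bits)


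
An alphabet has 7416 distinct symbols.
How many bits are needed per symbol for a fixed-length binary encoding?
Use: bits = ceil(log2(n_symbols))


log2(7416) = 12.8564
Bracket: 2^12 = 4096 < 7416 <= 2^13 = 8192
So ceil(log2(7416)) = 13

bits = ceil(log2(7416)) = ceil(12.8564) = 13 bits


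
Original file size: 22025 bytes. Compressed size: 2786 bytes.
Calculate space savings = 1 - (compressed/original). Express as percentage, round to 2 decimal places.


ratio = compressed/original = 2786/22025 = 0.126493
savings = 1 - ratio = 1 - 0.126493 = 0.873507
as a percentage: 0.873507 * 100 = 87.35%

Space savings = 1 - 2786/22025 = 87.35%


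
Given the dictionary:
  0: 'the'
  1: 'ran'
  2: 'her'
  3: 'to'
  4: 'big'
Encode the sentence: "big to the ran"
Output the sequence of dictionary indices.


Look up each word in the dictionary:
  'big' -> 4
  'to' -> 3
  'the' -> 0
  'ran' -> 1

Encoded: [4, 3, 0, 1]


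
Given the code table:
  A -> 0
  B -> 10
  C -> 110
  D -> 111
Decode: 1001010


Decoding:
10 -> B
0 -> A
10 -> B
10 -> B


Result: BABB


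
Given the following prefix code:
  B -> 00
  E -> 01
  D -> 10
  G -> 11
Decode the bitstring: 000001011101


Decoding step by step:
Bits 00 -> B
Bits 00 -> B
Bits 01 -> E
Bits 01 -> E
Bits 11 -> G
Bits 01 -> E


Decoded message: BBEEGE


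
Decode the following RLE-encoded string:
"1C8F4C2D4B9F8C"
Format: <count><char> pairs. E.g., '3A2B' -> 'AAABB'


Expanding each <count><char> pair:
  1C -> 'C'
  8F -> 'FFFFFFFF'
  4C -> 'CCCC'
  2D -> 'DD'
  4B -> 'BBBB'
  9F -> 'FFFFFFFFF'
  8C -> 'CCCCCCCC'

Decoded = CFFFFFFFFCCCCDDBBBBFFFFFFFFFCCCCCCCC


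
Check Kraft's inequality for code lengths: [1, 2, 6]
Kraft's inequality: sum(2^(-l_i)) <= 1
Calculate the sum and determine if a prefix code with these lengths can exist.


Sum = 2^(-1) + 2^(-2) + 2^(-6)
    = 0.5 + 0.25 + 0.015625
    = 49/64 = 0.765625
Since 0.765625 <= 1, Kraft's inequality IS satisfied.
A prefix code with these lengths CAN exist.

Kraft sum = 0.765625. Satisfied.


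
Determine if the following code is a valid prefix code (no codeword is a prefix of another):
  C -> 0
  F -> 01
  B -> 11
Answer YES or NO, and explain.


Checking each pair (does one codeword prefix another?):
  C='0' vs F='01': prefix -- VIOLATION

NO -- this is NOT a valid prefix code. C (0) is a prefix of F (01).


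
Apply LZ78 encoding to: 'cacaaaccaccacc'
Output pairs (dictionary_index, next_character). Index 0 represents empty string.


LZ78 encoding steps:
Dictionary: {0: ''}
Step 1: w='' (idx 0), next='c' -> output (0, 'c'), add 'c' as idx 1
Step 2: w='' (idx 0), next='a' -> output (0, 'a'), add 'a' as idx 2
Step 3: w='c' (idx 1), next='a' -> output (1, 'a'), add 'ca' as idx 3
Step 4: w='a' (idx 2), next='a' -> output (2, 'a'), add 'aa' as idx 4
Step 5: w='c' (idx 1), next='c' -> output (1, 'c'), add 'cc' as idx 5
Step 6: w='a' (idx 2), next='c' -> output (2, 'c'), add 'ac' as idx 6
Step 7: w='ca' (idx 3), next='c' -> output (3, 'c'), add 'cac' as idx 7
Step 8: w='c' (idx 1), end of input -> output (1, '')


Encoded: [(0, 'c'), (0, 'a'), (1, 'a'), (2, 'a'), (1, 'c'), (2, 'c'), (3, 'c'), (1, '')]


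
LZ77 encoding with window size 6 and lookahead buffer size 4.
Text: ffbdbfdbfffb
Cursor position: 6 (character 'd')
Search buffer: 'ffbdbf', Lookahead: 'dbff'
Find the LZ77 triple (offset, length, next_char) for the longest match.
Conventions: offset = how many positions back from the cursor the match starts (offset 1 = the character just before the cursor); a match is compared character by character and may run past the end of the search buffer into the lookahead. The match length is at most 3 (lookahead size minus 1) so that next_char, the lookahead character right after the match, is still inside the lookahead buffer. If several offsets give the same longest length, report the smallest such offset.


Try each offset into the search buffer:
  offset=1 (pos 5, char 'f'): match length 0
  offset=2 (pos 4, char 'b'): match length 0
  offset=3 (pos 3, char 'd'): match length 3
  offset=4 (pos 2, char 'b'): match length 0
  offset=5 (pos 1, char 'f'): match length 0
  offset=6 (pos 0, char 'f'): match length 0
Longest match has length 3 at offset 3.
next_char = character at position 6 + 3 = 9 -> 'f'

Best match: offset=3, length=3 (matching 'dbf' starting at position 3)
LZ77 triple: (3, 3, 'f')


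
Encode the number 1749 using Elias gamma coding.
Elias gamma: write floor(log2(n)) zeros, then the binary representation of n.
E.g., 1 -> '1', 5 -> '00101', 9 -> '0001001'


num_bits = floor(log2(1749)) + 1 = 11
leading_zeros = num_bits - 1 = 10
binary(1749) = 11011010101

Elias gamma(1749) = '0000000000' + '11011010101' = 000000000011011010101 (21 bits)


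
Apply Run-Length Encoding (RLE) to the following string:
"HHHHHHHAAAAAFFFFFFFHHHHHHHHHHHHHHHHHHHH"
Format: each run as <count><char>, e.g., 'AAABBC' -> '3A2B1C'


Scanning runs left to right:
  i=0: run of 'H' x 7 -> '7H'
  i=7: run of 'A' x 5 -> '5A'
  i=12: run of 'F' x 7 -> '7F'
  i=19: run of 'H' x 20 -> '20H'

RLE = 7H5A7F20H


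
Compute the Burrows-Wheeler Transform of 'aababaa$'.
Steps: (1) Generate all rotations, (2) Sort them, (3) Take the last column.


Rotations (sorted):
  0: $aababaa -> last char: a
  1: a$aababa -> last char: a
  2: aa$aabab -> last char: b
  3: aababaa$ -> last char: $
  4: abaa$aab -> last char: b
  5: ababaa$a -> last char: a
  6: baa$aaba -> last char: a
  7: babaa$aa -> last char: a


BWT = aab$baaa


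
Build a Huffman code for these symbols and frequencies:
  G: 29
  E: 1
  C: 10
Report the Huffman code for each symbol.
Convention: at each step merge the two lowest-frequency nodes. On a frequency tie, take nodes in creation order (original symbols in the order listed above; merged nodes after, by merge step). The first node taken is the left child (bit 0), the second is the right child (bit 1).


Huffman tree construction:
Step 1: Merge E(1) + C(10) = 11
Step 2: Merge (E+C)(11) + G(29) = 40
Read each symbol's code off the tree from the root (left child = 0, right child = 1).

Codes:
  G: 1 (length 1)
  E: 00 (length 2)
  C: 01 (length 2)
Average code length: 51/40 = 1.2750 bits/symbol


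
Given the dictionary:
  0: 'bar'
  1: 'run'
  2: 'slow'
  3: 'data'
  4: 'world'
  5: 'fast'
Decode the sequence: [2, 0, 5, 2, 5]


Look up each index in the dictionary:
  2 -> 'slow'
  0 -> 'bar'
  5 -> 'fast'
  2 -> 'slow'
  5 -> 'fast'

Decoded: "slow bar fast slow fast"


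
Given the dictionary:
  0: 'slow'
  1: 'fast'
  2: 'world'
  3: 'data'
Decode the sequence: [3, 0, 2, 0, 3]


Look up each index in the dictionary:
  3 -> 'data'
  0 -> 'slow'
  2 -> 'world'
  0 -> 'slow'
  3 -> 'data'

Decoded: "data slow world slow data"


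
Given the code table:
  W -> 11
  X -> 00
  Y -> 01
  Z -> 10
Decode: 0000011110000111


Decoding:
00 -> X
00 -> X
01 -> Y
11 -> W
10 -> Z
00 -> X
01 -> Y
11 -> W


Result: XXYWZXYW


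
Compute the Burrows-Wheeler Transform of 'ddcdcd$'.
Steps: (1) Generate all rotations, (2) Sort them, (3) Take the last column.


Rotations (sorted):
  0: $ddcdcd -> last char: d
  1: cd$ddcd -> last char: d
  2: cdcd$dd -> last char: d
  3: d$ddcdc -> last char: c
  4: dcd$ddc -> last char: c
  5: dcdcd$d -> last char: d
  6: ddcdcd$ -> last char: $


BWT = dddccd$


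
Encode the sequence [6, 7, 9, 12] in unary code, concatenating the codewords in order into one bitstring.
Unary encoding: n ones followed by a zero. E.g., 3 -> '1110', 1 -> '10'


Encode each number as n ones followed by a terminating 0:
  6 -> 1111110 (7 bits)
  7 -> 11111110 (8 bits)
  9 -> 1111111110 (10 bits)
  12 -> 1111111111110 (13 bits)
Total length = 7 + 8 + 10 + 13 = 38 bits.

Unary([6, 7, 9, 12]) = 11111101111111011111111101111111111110 (38 bits)


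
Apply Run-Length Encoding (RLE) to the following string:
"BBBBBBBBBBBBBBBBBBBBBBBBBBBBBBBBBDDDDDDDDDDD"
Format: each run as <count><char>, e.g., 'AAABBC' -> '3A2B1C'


Scanning runs left to right:
  i=0: run of 'B' x 33 -> '33B'
  i=33: run of 'D' x 11 -> '11D'

RLE = 33B11D


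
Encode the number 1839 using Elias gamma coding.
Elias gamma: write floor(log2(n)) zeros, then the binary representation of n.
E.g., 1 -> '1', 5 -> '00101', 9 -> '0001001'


num_bits = floor(log2(1839)) + 1 = 11
leading_zeros = num_bits - 1 = 10
binary(1839) = 11100101111

Elias gamma(1839) = '0000000000' + '11100101111' = 000000000011100101111 (21 bits)


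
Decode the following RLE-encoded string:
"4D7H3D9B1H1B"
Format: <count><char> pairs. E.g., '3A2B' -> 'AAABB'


Expanding each <count><char> pair:
  4D -> 'DDDD'
  7H -> 'HHHHHHH'
  3D -> 'DDD'
  9B -> 'BBBBBBBBB'
  1H -> 'H'
  1B -> 'B'

Decoded = DDDDHHHHHHHDDDBBBBBBBBBHB


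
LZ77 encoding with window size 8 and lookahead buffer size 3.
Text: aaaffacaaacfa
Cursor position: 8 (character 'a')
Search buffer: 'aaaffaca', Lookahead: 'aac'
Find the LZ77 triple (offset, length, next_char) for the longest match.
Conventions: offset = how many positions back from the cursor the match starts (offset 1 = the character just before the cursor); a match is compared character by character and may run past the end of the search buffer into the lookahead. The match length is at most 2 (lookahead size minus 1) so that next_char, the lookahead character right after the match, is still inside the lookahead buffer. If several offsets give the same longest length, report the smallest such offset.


Try each offset into the search buffer:
  offset=1 (pos 7, char 'a'): match length 2
  offset=2 (pos 6, char 'c'): match length 0
  offset=3 (pos 5, char 'a'): match length 1
  offset=4 (pos 4, char 'f'): match length 0
  offset=5 (pos 3, char 'f'): match length 0
  offset=6 (pos 2, char 'a'): match length 1
  offset=7 (pos 1, char 'a'): match length 2
  offset=8 (pos 0, char 'a'): match length 2
Longest match has length 2, found at offsets 1, 7, 8; take the smallest, offset 1.
next_char = character at position 8 + 2 = 10 -> 'c'

Best match: offset=1, length=2 (matching 'aa' starting at position 7)
LZ77 triple: (1, 2, 'c')


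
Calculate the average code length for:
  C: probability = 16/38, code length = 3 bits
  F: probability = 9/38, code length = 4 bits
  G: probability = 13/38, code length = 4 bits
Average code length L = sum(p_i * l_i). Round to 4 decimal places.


Weighted contributions p_i * l_i:
  C: (16/38) * 3 = 48/38
  F: (9/38) * 4 = 36/38
  G: (13/38) * 4 = 52/38
Sum = (48 + 36 + 52)/38 = 136/38

L = 136/38 = 3.5789 bits/symbol


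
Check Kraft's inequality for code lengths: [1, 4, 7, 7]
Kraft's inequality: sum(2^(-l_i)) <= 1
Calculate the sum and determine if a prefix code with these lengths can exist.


Sum = 2^(-1) + 2^(-4) + 2^(-7) + 2^(-7)
    = 0.5 + 0.0625 + 0.0078125 + 0.0078125
    = 74/128 = 0.578125
Since 0.578125 <= 1, Kraft's inequality IS satisfied.
A prefix code with these lengths CAN exist.

Kraft sum = 0.578125. Satisfied.


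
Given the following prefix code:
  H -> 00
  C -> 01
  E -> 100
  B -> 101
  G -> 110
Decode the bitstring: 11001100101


Decoding step by step:
Bits 110 -> G
Bits 01 -> C
Bits 100 -> E
Bits 101 -> B


Decoded message: GCEB


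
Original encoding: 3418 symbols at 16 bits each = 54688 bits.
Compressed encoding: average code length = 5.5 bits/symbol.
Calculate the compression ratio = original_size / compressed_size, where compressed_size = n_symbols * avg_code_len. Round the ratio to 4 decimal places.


original_size = n_symbols * orig_bits = 3418 * 16 = 54688 bits
compressed_size = n_symbols * avg_code_len = 3418 * 5.5 = 18799.0 bits
ratio = original_size / compressed_size = 54688 / 18799.0 = 2.9091

Compression ratio = 2.9091


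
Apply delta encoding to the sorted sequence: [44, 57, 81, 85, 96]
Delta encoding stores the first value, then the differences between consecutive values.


First value: 44
Deltas:
  57 - 44 = 13
  81 - 57 = 24
  85 - 81 = 4
  96 - 85 = 11


Delta encoded: [44, 13, 24, 4, 11]


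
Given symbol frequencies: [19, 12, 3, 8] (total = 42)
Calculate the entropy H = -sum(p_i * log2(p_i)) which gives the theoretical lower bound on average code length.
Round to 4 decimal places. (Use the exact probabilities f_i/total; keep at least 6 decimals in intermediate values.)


Per-symbol terms -p_i * log2(p_i) with p_i = f_i/42:
  p = 19/42 = 0.452381: log2(p) = -1.144390, -p*log2(p) = 0.517700
  p = 12/42 = 0.285714: log2(p) = -1.807355, -p*log2(p) = 0.516387
  p = 3/42 = 0.071429: log2(p) = -3.807355, -p*log2(p) = 0.271954
  p = 8/42 = 0.190476: log2(p) = -2.392317, -p*log2(p) = 0.455680
H = 0.517700 + 0.516387 + 0.271954 + 0.455680 = 1.761721

H = 1.7617 bits/symbol


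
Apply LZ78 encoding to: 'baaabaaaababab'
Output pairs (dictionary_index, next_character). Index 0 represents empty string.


LZ78 encoding steps:
Dictionary: {0: ''}
Step 1: w='' (idx 0), next='b' -> output (0, 'b'), add 'b' as idx 1
Step 2: w='' (idx 0), next='a' -> output (0, 'a'), add 'a' as idx 2
Step 3: w='a' (idx 2), next='a' -> output (2, 'a'), add 'aa' as idx 3
Step 4: w='b' (idx 1), next='a' -> output (1, 'a'), add 'ba' as idx 4
Step 5: w='aa' (idx 3), next='a' -> output (3, 'a'), add 'aaa' as idx 5
Step 6: w='ba' (idx 4), next='b' -> output (4, 'b'), add 'bab' as idx 6
Step 7: w='a' (idx 2), next='b' -> output (2, 'b'), add 'ab' as idx 7


Encoded: [(0, 'b'), (0, 'a'), (2, 'a'), (1, 'a'), (3, 'a'), (4, 'b'), (2, 'b')]


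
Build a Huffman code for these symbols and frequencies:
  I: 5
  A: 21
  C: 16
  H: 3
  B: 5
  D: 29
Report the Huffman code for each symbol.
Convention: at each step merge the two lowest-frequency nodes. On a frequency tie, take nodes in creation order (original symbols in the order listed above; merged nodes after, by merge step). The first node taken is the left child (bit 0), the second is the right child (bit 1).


Huffman tree construction:
Step 1: Merge H(3) + I(5) = 8
Step 2: Merge B(5) + (H+I)(8) = 13
Step 3: Merge (B+(H+I))(13) + C(16) = 29
Step 4: Merge A(21) + D(29) = 50
Step 5: Merge ((B+(H+I))+C)(29) + (A+D)(50) = 79
Read each symbol's code off the tree from the root (left child = 0, right child = 1).

Codes:
  I: 0011 (length 4)
  A: 10 (length 2)
  C: 01 (length 2)
  H: 0010 (length 4)
  B: 000 (length 3)
  D: 11 (length 2)
Average code length: 179/79 = 2.2658 bits/symbol


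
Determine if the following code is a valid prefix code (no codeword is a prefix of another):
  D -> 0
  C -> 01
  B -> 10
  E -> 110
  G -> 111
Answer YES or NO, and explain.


Checking each pair (does one codeword prefix another?):
  D='0' vs C='01': prefix -- VIOLATION

NO -- this is NOT a valid prefix code. D (0) is a prefix of C (01).


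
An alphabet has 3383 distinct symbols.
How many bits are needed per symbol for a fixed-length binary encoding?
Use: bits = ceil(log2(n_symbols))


log2(3383) = 11.7241
Bracket: 2^11 = 2048 < 3383 <= 2^12 = 4096
So ceil(log2(3383)) = 12

bits = ceil(log2(3383)) = ceil(11.7241) = 12 bits


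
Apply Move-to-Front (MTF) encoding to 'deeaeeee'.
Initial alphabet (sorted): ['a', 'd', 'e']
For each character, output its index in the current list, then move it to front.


MTF encoding:
'd': index 1 in ['a', 'd', 'e'] -> ['d', 'a', 'e']
'e': index 2 in ['d', 'a', 'e'] -> ['e', 'd', 'a']
'e': index 0 in ['e', 'd', 'a'] -> ['e', 'd', 'a']
'a': index 2 in ['e', 'd', 'a'] -> ['a', 'e', 'd']
'e': index 1 in ['a', 'e', 'd'] -> ['e', 'a', 'd']
'e': index 0 in ['e', 'a', 'd'] -> ['e', 'a', 'd']
'e': index 0 in ['e', 'a', 'd'] -> ['e', 'a', 'd']
'e': index 0 in ['e', 'a', 'd'] -> ['e', 'a', 'd']


Output: [1, 2, 0, 2, 1, 0, 0, 0]


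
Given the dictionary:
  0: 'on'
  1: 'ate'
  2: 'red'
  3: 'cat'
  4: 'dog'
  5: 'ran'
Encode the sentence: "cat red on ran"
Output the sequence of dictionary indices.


Look up each word in the dictionary:
  'cat' -> 3
  'red' -> 2
  'on' -> 0
  'ran' -> 5

Encoded: [3, 2, 0, 5]


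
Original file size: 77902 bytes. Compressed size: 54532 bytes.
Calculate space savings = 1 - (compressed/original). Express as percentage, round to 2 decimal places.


ratio = compressed/original = 54532/77902 = 0.700008
savings = 1 - ratio = 1 - 0.700008 = 0.299992
as a percentage: 0.299992 * 100 = 30.0%

Space savings = 1 - 54532/77902 = 30.0%


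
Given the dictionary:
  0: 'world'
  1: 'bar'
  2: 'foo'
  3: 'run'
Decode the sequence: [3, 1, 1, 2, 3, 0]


Look up each index in the dictionary:
  3 -> 'run'
  1 -> 'bar'
  1 -> 'bar'
  2 -> 'foo'
  3 -> 'run'
  0 -> 'world'

Decoded: "run bar bar foo run world"


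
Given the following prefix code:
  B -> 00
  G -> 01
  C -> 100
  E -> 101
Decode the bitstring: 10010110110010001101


Decoding step by step:
Bits 100 -> C
Bits 101 -> E
Bits 101 -> E
Bits 100 -> C
Bits 100 -> C
Bits 01 -> G
Bits 101 -> E


Decoded message: CEECCGE


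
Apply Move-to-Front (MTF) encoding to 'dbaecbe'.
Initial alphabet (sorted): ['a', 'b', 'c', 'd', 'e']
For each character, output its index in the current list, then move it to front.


MTF encoding:
'd': index 3 in ['a', 'b', 'c', 'd', 'e'] -> ['d', 'a', 'b', 'c', 'e']
'b': index 2 in ['d', 'a', 'b', 'c', 'e'] -> ['b', 'd', 'a', 'c', 'e']
'a': index 2 in ['b', 'd', 'a', 'c', 'e'] -> ['a', 'b', 'd', 'c', 'e']
'e': index 4 in ['a', 'b', 'd', 'c', 'e'] -> ['e', 'a', 'b', 'd', 'c']
'c': index 4 in ['e', 'a', 'b', 'd', 'c'] -> ['c', 'e', 'a', 'b', 'd']
'b': index 3 in ['c', 'e', 'a', 'b', 'd'] -> ['b', 'c', 'e', 'a', 'd']
'e': index 2 in ['b', 'c', 'e', 'a', 'd'] -> ['e', 'b', 'c', 'a', 'd']


Output: [3, 2, 2, 4, 4, 3, 2]


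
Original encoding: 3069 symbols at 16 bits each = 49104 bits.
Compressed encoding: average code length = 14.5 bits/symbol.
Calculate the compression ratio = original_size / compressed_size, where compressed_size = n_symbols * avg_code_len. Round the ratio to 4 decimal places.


original_size = n_symbols * orig_bits = 3069 * 16 = 49104 bits
compressed_size = n_symbols * avg_code_len = 3069 * 14.5 = 44500.5 bits
ratio = original_size / compressed_size = 49104 / 44500.5 = 1.1034

Compression ratio = 1.1034


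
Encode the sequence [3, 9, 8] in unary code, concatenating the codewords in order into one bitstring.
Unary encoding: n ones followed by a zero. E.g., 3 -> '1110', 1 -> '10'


Encode each number as n ones followed by a terminating 0:
  3 -> 1110 (4 bits)
  9 -> 1111111110 (10 bits)
  8 -> 111111110 (9 bits)
Total length = 4 + 10 + 9 = 23 bits.

Unary([3, 9, 8]) = 11101111111110111111110 (23 bits)


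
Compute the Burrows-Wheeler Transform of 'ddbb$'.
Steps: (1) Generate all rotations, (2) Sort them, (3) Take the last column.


Rotations (sorted):
  0: $ddbb -> last char: b
  1: b$ddb -> last char: b
  2: bb$dd -> last char: d
  3: dbb$d -> last char: d
  4: ddbb$ -> last char: $


BWT = bbdd$


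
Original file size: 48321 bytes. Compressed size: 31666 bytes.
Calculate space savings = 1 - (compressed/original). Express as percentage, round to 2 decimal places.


ratio = compressed/original = 31666/48321 = 0.655326
savings = 1 - ratio = 1 - 0.655326 = 0.344674
as a percentage: 0.344674 * 100 = 34.47%

Space savings = 1 - 31666/48321 = 34.47%


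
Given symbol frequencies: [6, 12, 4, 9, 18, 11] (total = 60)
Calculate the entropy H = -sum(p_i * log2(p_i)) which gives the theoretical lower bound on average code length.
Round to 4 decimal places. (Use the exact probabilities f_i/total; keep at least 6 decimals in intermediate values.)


Per-symbol terms -p_i * log2(p_i) with p_i = f_i/60:
  p = 6/60 = 0.100000: log2(p) = -3.321928, -p*log2(p) = 0.332193
  p = 12/60 = 0.200000: log2(p) = -2.321928, -p*log2(p) = 0.464386
  p = 4/60 = 0.066667: log2(p) = -3.906891, -p*log2(p) = 0.260459
  p = 9/60 = 0.150000: log2(p) = -2.736966, -p*log2(p) = 0.410545
  p = 18/60 = 0.300000: log2(p) = -1.736966, -p*log2(p) = 0.521090
  p = 11/60 = 0.183333: log2(p) = -2.447459, -p*log2(p) = 0.448701
H = 0.332193 + 0.464386 + 0.260459 + 0.410545 + 0.521090 + 0.448701 = 2.437374

H = 2.4374 bits/symbol
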